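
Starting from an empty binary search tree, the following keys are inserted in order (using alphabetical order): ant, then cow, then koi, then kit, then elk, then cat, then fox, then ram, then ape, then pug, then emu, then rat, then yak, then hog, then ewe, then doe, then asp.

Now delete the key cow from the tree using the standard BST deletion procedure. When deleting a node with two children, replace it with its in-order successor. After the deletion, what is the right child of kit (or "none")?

Insert ant: tree is empty, so ant becomes the root.
Insert cow: cow > ant → go right. Place as right child of ant.
Insert koi: koi > ant → go right; koi > cow → go right. Place as right child of cow.
Insert kit: kit > ant → go right; kit > cow → go right; kit < koi → go left. Place as left child of koi.
Insert elk: elk > ant → go right; elk > cow → go right; elk < koi → go left; elk < kit → go left. Place as left child of kit.
Insert cat: cat > ant → go right; cat < cow → go left. Place as left child of cow.
Insert fox: fox > ant → go right; fox > cow → go right; fox < koi → go left; fox < kit → go left; fox > elk → go right. Place as right child of elk.
Insert ram: ram > ant → go right; ram > cow → go right; ram > koi → go right. Place as right child of koi.
Insert ape: ape > ant → go right; ape < cow → go left; ape < cat → go left. Place as left child of cat.
Insert pug: pug > ant → go right; pug > cow → go right; pug > koi → go right; pug < ram → go left. Place as left child of ram.
Insert emu: emu > ant → go right; emu > cow → go right; emu < koi → go left; emu < kit → go left; emu > elk → go right; emu < fox → go left. Place as left child of fox.
Insert rat: rat > ant → go right; rat > cow → go right; rat > koi → go right; rat > ram → go right. Place as right child of ram.
Insert yak: yak > ant → go right; yak > cow → go right; yak > koi → go right; yak > ram → go right; yak > rat → go right. Place as right child of rat.
Insert hog: hog > ant → go right; hog > cow → go right; hog < koi → go left; hog < kit → go left; hog > elk → go right; hog > fox → go right. Place as right child of fox.
Insert ewe: ewe > ant → go right; ewe > cow → go right; ewe < koi → go left; ewe < kit → go left; ewe > elk → go right; ewe < fox → go left; ewe > emu → go right. Place as right child of emu.
Insert doe: doe > ant → go right; doe > cow → go right; doe < koi → go left; doe < kit → go left; doe < elk → go left. Place as left child of elk.
Insert asp: asp > ant → go right; asp < cow → go left; asp < cat → go left; asp > ape → go right. Place as right child of ape.

Delete cow (two children — replace with in-order successor).
After deletion, kit's right child: none.

none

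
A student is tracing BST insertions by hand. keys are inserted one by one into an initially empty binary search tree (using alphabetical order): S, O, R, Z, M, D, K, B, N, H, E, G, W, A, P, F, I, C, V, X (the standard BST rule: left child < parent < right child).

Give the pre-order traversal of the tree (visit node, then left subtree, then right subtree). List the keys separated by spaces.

Insert S: tree is empty, so S becomes the root.
Insert O: O < S → go left. Place as left child of S.
Insert R: R < S → go left; R > O → go right. Place as right child of O.
Insert Z: Z > S → go right. Place as right child of S.
Insert M: M < S → go left; M < O → go left. Place as left child of O.
Insert D: D < S → go left; D < O → go left; D < M → go left. Place as left child of M.
Insert K: K < S → go left; K < O → go left; K < M → go left; K > D → go right. Place as right child of D.
Insert B: B < S → go left; B < O → go left; B < M → go left; B < D → go left. Place as left child of D.
Insert N: N < S → go left; N < O → go left; N > M → go right. Place as right child of M.
Insert H: H < S → go left; H < O → go left; H < M → go left; H > D → go right; H < K → go left. Place as left child of K.
Insert E: E < S → go left; E < O → go left; E < M → go left; E > D → go right; E < K → go left; E < H → go left. Place as left child of H.
Insert G: G < S → go left; G < O → go left; G < M → go left; G > D → go right; G < K → go left; G < H → go left; G > E → go right. Place as right child of E.
Insert W: W > S → go right; W < Z → go left. Place as left child of Z.
Insert A: A < S → go left; A < O → go left; A < M → go left; A < D → go left; A < B → go left. Place as left child of B.
Insert P: P < S → go left; P > O → go right; P < R → go left. Place as left child of R.
Insert F: F < S → go left; F < O → go left; F < M → go left; F > D → go right; F < K → go left; F < H → go left; F > E → go right; F < G → go left. Place as left child of G.
Insert I: I < S → go left; I < O → go left; I < M → go left; I > D → go right; I < K → go left; I > H → go right. Place as right child of H.
Insert C: C < S → go left; C < O → go left; C < M → go left; C < D → go left; C > B → go right. Place as right child of B.
Insert V: V > S → go right; V < Z → go left; V < W → go left. Place as left child of W.
Insert X: X > S → go right; X < Z → go left; X > W → go right. Place as right child of W.

S O M D B A C K H E G F I N R P Z W V X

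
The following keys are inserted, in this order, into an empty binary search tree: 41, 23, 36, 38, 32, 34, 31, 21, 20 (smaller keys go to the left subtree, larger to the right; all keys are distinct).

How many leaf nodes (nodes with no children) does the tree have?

Resulting structure (node: left, right):
  41: L=23, R=–
  23: L=21, R=36
  36: L=32, R=38
  38: L=–, R=–
  32: L=31, R=34
  34: L=–, R=–
  31: L=–, R=–
  21: L=20, R=–
  20: L=–, R=–

Leaves: 20, 31, 34, 38 — 4 in total.

4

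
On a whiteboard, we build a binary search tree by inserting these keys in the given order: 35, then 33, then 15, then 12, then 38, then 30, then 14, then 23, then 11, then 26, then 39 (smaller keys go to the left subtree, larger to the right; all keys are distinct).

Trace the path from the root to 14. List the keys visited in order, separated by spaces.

Resulting structure (node: left, right):
  35: L=33, R=38
  33: L=15, R=–
  15: L=12, R=30
  12: L=11, R=14
  38: L=–, R=39
  30: L=23, R=–
  14: L=–, R=–
  23: L=–, R=26
  11: L=–, R=–
  26: L=–, R=–
  39: L=–, R=–

35 33 15 12 14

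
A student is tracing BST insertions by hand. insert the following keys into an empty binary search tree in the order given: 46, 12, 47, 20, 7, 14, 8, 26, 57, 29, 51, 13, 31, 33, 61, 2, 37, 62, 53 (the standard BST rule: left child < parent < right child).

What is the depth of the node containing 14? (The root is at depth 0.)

3

Insert 46: tree is empty, so 46 becomes the root.
Insert 12: 12 < 46 → go left. Place as left child of 46.
Insert 47: 47 > 46 → go right. Place as right child of 46.
Insert 20: 20 < 46 → go left; 20 > 12 → go right. Place as right child of 12.
Insert 7: 7 < 46 → go left; 7 < 12 → go left. Place as left child of 12.
Insert 14: 14 < 46 → go left; 14 > 12 → go right; 14 < 20 → go left. Place as left child of 20.
Insert 8: 8 < 46 → go left; 8 < 12 → go left; 8 > 7 → go right. Place as right child of 7.
Insert 26: 26 < 46 → go left; 26 > 12 → go right; 26 > 20 → go right. Place as right child of 20.
Insert 57: 57 > 46 → go right; 57 > 47 → go right. Place as right child of 47.
Insert 29: 29 < 46 → go left; 29 > 12 → go right; 29 > 20 → go right; 29 > 26 → go right. Place as right child of 26.
Insert 51: 51 > 46 → go right; 51 > 47 → go right; 51 < 57 → go left. Place as left child of 57.
Insert 13: 13 < 46 → go left; 13 > 12 → go right; 13 < 20 → go left; 13 < 14 → go left. Place as left child of 14.
Insert 31: 31 < 46 → go left; 31 > 12 → go right; 31 > 20 → go right; 31 > 26 → go right; 31 > 29 → go right. Place as right child of 29.
Insert 33: 33 < 46 → go left; 33 > 12 → go right; 33 > 20 → go right; 33 > 26 → go right; 33 > 29 → go right; 33 > 31 → go right. Place as right child of 31.
Insert 61: 61 > 46 → go right; 61 > 47 → go right; 61 > 57 → go right. Place as right child of 57.
Insert 2: 2 < 46 → go left; 2 < 12 → go left; 2 < 7 → go left. Place as left child of 7.
Insert 37: 37 < 46 → go left; 37 > 12 → go right; 37 > 20 → go right; 37 > 26 → go right; 37 > 29 → go right; 37 > 31 → go right; 37 > 33 → go right. Place as right child of 33.
Insert 62: 62 > 46 → go right; 62 > 47 → go right; 62 > 57 → go right; 62 > 61 → go right. Place as right child of 61.
Insert 53: 53 > 46 → go right; 53 > 47 → go right; 53 < 57 → go left; 53 > 51 → go right. Place as right child of 51.

Path to 14: 46 → 12 → 20 → 14, which is 3 edges.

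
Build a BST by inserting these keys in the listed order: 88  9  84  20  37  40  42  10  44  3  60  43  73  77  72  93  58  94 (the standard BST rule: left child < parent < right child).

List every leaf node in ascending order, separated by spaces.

88: root
9: left child of 88 (depth 1)
84: right child of 9 (depth 2)
20: left child of 84 (depth 3)
37: right child of 20 (depth 4)
40: right child of 37 (depth 5)
42: right child of 40 (depth 6)
10: left child of 20 (depth 4)
44: right child of 42 (depth 7)
3: left child of 9 (depth 2)
60: right child of 44 (depth 8)
43: left child of 44 (depth 8)
73: right child of 60 (depth 9)
77: right child of 73 (depth 10)
72: left child of 73 (depth 10)
93: right child of 88 (depth 1)
58: left child of 60 (depth 9)
94: right child of 93 (depth 2)

3 10 43 58 72 77 94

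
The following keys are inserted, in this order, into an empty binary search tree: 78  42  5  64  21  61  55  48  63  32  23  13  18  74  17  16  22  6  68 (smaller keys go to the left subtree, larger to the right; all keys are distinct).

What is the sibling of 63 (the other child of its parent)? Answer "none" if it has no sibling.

55

Resulting structure (node: left, right):
  78: L=42, R=–
  42: L=5, R=64
  5: L=–, R=21
  64: L=61, R=74
  21: L=13, R=32
  61: L=55, R=63
  55: L=48, R=–
  48: L=–, R=–
  63: L=–, R=–
  32: L=23, R=–
  23: L=22, R=–
  13: L=6, R=18
  18: L=17, R=–
  74: L=68, R=–
  17: L=16, R=–
  16: L=–, R=–
  22: L=–, R=–
  6: L=–, R=–
  68: L=–, R=–

63's parent is 61; the other child of 61 is 55.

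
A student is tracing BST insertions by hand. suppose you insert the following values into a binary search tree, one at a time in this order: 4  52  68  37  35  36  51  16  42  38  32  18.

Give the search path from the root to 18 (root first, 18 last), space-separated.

Insert 4: tree is empty, so 4 becomes the root.
Insert 52: 52 > 4 → go right. Place as right child of 4.
Insert 68: 68 > 4 → go right; 68 > 52 → go right. Place as right child of 52.
Insert 37: 37 > 4 → go right; 37 < 52 → go left. Place as left child of 52.
Insert 35: 35 > 4 → go right; 35 < 52 → go left; 35 < 37 → go left. Place as left child of 37.
Insert 36: 36 > 4 → go right; 36 < 52 → go left; 36 < 37 → go left; 36 > 35 → go right. Place as right child of 35.
Insert 51: 51 > 4 → go right; 51 < 52 → go left; 51 > 37 → go right. Place as right child of 37.
Insert 16: 16 > 4 → go right; 16 < 52 → go left; 16 < 37 → go left; 16 < 35 → go left. Place as left child of 35.
Insert 42: 42 > 4 → go right; 42 < 52 → go left; 42 > 37 → go right; 42 < 51 → go left. Place as left child of 51.
Insert 38: 38 > 4 → go right; 38 < 52 → go left; 38 > 37 → go right; 38 < 51 → go left; 38 < 42 → go left. Place as left child of 42.
Insert 32: 32 > 4 → go right; 32 < 52 → go left; 32 < 37 → go left; 32 < 35 → go left; 32 > 16 → go right. Place as right child of 16.
Insert 18: 18 > 4 → go right; 18 < 52 → go left; 18 < 37 → go left; 18 < 35 → go left; 18 > 16 → go right; 18 < 32 → go left. Place as left child of 32.

4 52 37 35 16 32 18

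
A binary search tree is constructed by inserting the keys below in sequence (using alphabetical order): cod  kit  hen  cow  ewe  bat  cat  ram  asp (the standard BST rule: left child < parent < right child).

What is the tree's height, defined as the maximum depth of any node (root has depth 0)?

4

Insert cod: tree is empty, so cod becomes the root.
Insert kit: kit > cod → go right. Place as right child of cod.
Insert hen: hen > cod → go right; hen < kit → go left. Place as left child of kit.
Insert cow: cow > cod → go right; cow < kit → go left; cow < hen → go left. Place as left child of hen.
Insert ewe: ewe > cod → go right; ewe < kit → go left; ewe < hen → go left; ewe > cow → go right. Place as right child of cow.
Insert bat: bat < cod → go left. Place as left child of cod.
Insert cat: cat < cod → go left; cat > bat → go right. Place as right child of bat.
Insert ram: ram > cod → go right; ram > kit → go right. Place as right child of kit.
Insert asp: asp < cod → go left; asp < bat → go left. Place as left child of bat.

The deepest node is ewe at depth 4.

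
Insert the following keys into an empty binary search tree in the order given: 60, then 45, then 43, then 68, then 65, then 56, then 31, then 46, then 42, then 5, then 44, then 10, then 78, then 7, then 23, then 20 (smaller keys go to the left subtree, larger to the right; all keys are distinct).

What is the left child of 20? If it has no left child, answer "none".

Resulting structure (node: left, right):
  60: L=45, R=68
  45: L=43, R=56
  43: L=31, R=44
  68: L=65, R=78
  65: L=–, R=–
  56: L=46, R=–
  31: L=5, R=42
  46: L=–, R=–
  42: L=–, R=–
  5: L=–, R=10
  44: L=–, R=–
  10: L=7, R=23
  78: L=–, R=–
  7: L=–, R=–
  23: L=20, R=–
  20: L=–, R=–

none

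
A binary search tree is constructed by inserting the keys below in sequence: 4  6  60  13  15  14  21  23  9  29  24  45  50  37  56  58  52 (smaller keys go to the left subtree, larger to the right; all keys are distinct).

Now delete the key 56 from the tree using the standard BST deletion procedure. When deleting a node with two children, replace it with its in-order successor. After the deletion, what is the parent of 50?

45

Insert 4: tree is empty, so 4 becomes the root.
Insert 6: 6 > 4 → go right. Place as right child of 4.
Insert 60: 60 > 4 → go right; 60 > 6 → go right. Place as right child of 6.
Insert 13: 13 > 4 → go right; 13 > 6 → go right; 13 < 60 → go left. Place as left child of 60.
Insert 15: 15 > 4 → go right; 15 > 6 → go right; 15 < 60 → go left; 15 > 13 → go right. Place as right child of 13.
Insert 14: 14 > 4 → go right; 14 > 6 → go right; 14 < 60 → go left; 14 > 13 → go right; 14 < 15 → go left. Place as left child of 15.
Insert 21: 21 > 4 → go right; 21 > 6 → go right; 21 < 60 → go left; 21 > 13 → go right; 21 > 15 → go right. Place as right child of 15.
Insert 23: 23 > 4 → go right; 23 > 6 → go right; 23 < 60 → go left; 23 > 13 → go right; 23 > 15 → go right; 23 > 21 → go right. Place as right child of 21.
Insert 9: 9 > 4 → go right; 9 > 6 → go right; 9 < 60 → go left; 9 < 13 → go left. Place as left child of 13.
Insert 29: 29 > 4 → go right; 29 > 6 → go right; 29 < 60 → go left; 29 > 13 → go right; 29 > 15 → go right; 29 > 21 → go right; 29 > 23 → go right. Place as right child of 23.
Insert 24: 24 > 4 → go right; 24 > 6 → go right; 24 < 60 → go left; 24 > 13 → go right; 24 > 15 → go right; 24 > 21 → go right; 24 > 23 → go right; 24 < 29 → go left. Place as left child of 29.
Insert 45: 45 > 4 → go right; 45 > 6 → go right; 45 < 60 → go left; 45 > 13 → go right; 45 > 15 → go right; 45 > 21 → go right; 45 > 23 → go right; 45 > 29 → go right. Place as right child of 29.
Insert 50: 50 > 4 → go right; 50 > 6 → go right; 50 < 60 → go left; 50 > 13 → go right; 50 > 15 → go right; 50 > 21 → go right; 50 > 23 → go right; 50 > 29 → go right; 50 > 45 → go right. Place as right child of 45.
Insert 37: 37 > 4 → go right; 37 > 6 → go right; 37 < 60 → go left; 37 > 13 → go right; 37 > 15 → go right; 37 > 21 → go right; 37 > 23 → go right; 37 > 29 → go right; 37 < 45 → go left. Place as left child of 45.
Insert 56: 56 > 4 → go right; 56 > 6 → go right; 56 < 60 → go left; 56 > 13 → go right; 56 > 15 → go right; 56 > 21 → go right; 56 > 23 → go right; 56 > 29 → go right; 56 > 45 → go right; 56 > 50 → go right. Place as right child of 50.
Insert 58: 58 > 4 → go right; 58 > 6 → go right; 58 < 60 → go left; 58 > 13 → go right; 58 > 15 → go right; 58 > 21 → go right; 58 > 23 → go right; 58 > 29 → go right; 58 > 45 → go right; 58 > 50 → go right; 58 > 56 → go right. Place as right child of 56.
Insert 52: 52 > 4 → go right; 52 > 6 → go right; 52 < 60 → go left; 52 > 13 → go right; 52 > 15 → go right; 52 > 21 → go right; 52 > 23 → go right; 52 > 29 → go right; 52 > 45 → go right; 52 > 50 → go right; 52 < 56 → go left. Place as left child of 56.

Delete 56 (two children — replace with in-order successor).
After deletion, 50's parent is 45.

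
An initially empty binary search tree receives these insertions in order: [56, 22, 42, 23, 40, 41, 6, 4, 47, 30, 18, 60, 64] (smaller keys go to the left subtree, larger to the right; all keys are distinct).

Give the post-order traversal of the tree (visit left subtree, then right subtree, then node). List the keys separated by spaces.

Insert 56: tree is empty, so 56 becomes the root.
Insert 22: 22 < 56 → go left. Place as left child of 56.
Insert 42: 42 < 56 → go left; 42 > 22 → go right. Place as right child of 22.
Insert 23: 23 < 56 → go left; 23 > 22 → go right; 23 < 42 → go left. Place as left child of 42.
Insert 40: 40 < 56 → go left; 40 > 22 → go right; 40 < 42 → go left; 40 > 23 → go right. Place as right child of 23.
Insert 41: 41 < 56 → go left; 41 > 22 → go right; 41 < 42 → go left; 41 > 23 → go right; 41 > 40 → go right. Place as right child of 40.
Insert 6: 6 < 56 → go left; 6 < 22 → go left. Place as left child of 22.
Insert 4: 4 < 56 → go left; 4 < 22 → go left; 4 < 6 → go left. Place as left child of 6.
Insert 47: 47 < 56 → go left; 47 > 22 → go right; 47 > 42 → go right. Place as right child of 42.
Insert 30: 30 < 56 → go left; 30 > 22 → go right; 30 < 42 → go left; 30 > 23 → go right; 30 < 40 → go left. Place as left child of 40.
Insert 18: 18 < 56 → go left; 18 < 22 → go left; 18 > 6 → go right. Place as right child of 6.
Insert 60: 60 > 56 → go right. Place as right child of 56.
Insert 64: 64 > 56 → go right; 64 > 60 → go right. Place as right child of 60.

4 18 6 30 41 40 23 47 42 22 64 60 56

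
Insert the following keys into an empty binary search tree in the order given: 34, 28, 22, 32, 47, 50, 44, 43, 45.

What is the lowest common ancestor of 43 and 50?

47

34: root
28: left child of 34 (depth 1)
22: left child of 28 (depth 2)
32: right child of 28 (depth 2)
47: right child of 34 (depth 1)
50: right child of 47 (depth 2)
44: left child of 47 (depth 2)
43: left child of 44 (depth 3)
45: right child of 44 (depth 3)

Path to 43: 34 → 47 → 44 → 43
Path to 50: 34 → 47 → 50
The paths share a prefix ending at 47, then split left and right.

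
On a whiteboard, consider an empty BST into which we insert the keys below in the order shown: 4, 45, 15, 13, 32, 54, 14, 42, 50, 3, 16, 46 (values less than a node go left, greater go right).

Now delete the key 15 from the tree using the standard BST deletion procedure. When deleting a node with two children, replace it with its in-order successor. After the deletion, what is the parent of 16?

4: root
45: right child of 4 (depth 1)
15: left child of 45 (depth 2)
13: left child of 15 (depth 3)
32: right child of 15 (depth 3)
54: right child of 45 (depth 2)
14: right child of 13 (depth 4)
42: right child of 32 (depth 4)
50: left child of 54 (depth 3)
3: left child of 4 (depth 1)
16: left child of 32 (depth 4)
46: left child of 50 (depth 4)

Delete 15 (two children — replace with in-order successor).
After deletion, 16's parent is 45.

45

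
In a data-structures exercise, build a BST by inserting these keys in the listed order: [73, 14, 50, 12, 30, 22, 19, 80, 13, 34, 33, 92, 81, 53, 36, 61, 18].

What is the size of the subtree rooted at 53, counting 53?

2

Resulting structure (node: left, right):
  73: L=14, R=80
  14: L=12, R=50
  50: L=30, R=53
  12: L=–, R=13
  30: L=22, R=34
  22: L=19, R=–
  19: L=18, R=–
  80: L=–, R=92
  13: L=–, R=–
  34: L=33, R=36
  33: L=–, R=–
  92: L=81, R=–
  81: L=–, R=–
  53: L=–, R=61
  36: L=–, R=–
  61: L=–, R=–
  18: L=–, R=–

Subtree rooted at 53 contains: 53, 61 — 2 nodes.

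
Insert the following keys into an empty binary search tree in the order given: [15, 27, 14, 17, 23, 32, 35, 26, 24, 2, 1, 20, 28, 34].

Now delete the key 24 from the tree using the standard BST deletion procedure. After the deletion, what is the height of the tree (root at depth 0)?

Resulting structure (node: left, right):
  15: L=14, R=27
  27: L=17, R=32
  14: L=2, R=–
  17: L=–, R=23
  23: L=20, R=26
  32: L=28, R=35
  35: L=34, R=–
  26: L=24, R=–
  24: L=–, R=–
  2: L=1, R=–
  1: L=–, R=–
  20: L=–, R=–
  28: L=–, R=–
  34: L=–, R=–

Delete 24 (at most one child — splice it out).
After deletion, deepest node is 26 at depth 4.

4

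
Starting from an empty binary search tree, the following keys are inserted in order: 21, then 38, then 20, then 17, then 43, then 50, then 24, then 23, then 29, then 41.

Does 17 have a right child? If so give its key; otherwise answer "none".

none

21: root
38: right child of 21 (depth 1)
20: left child of 21 (depth 1)
17: left child of 20 (depth 2)
43: right child of 38 (depth 2)
50: right child of 43 (depth 3)
24: left child of 38 (depth 2)
23: left child of 24 (depth 3)
29: right child of 24 (depth 3)
41: left child of 43 (depth 3)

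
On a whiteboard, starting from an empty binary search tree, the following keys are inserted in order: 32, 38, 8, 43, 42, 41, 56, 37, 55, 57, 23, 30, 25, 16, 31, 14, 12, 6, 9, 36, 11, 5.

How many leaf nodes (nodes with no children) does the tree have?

32: root
38: right child of 32 (depth 1)
8: left child of 32 (depth 1)
43: right child of 38 (depth 2)
42: left child of 43 (depth 3)
41: left child of 42 (depth 4)
56: right child of 43 (depth 3)
37: left child of 38 (depth 2)
55: left child of 56 (depth 4)
57: right child of 56 (depth 4)
23: right child of 8 (depth 2)
30: right child of 23 (depth 3)
25: left child of 30 (depth 4)
16: left child of 23 (depth 3)
31: right child of 30 (depth 4)
14: left child of 16 (depth 4)
12: left child of 14 (depth 5)
6: left child of 8 (depth 2)
9: left child of 12 (depth 6)
36: left child of 37 (depth 3)
11: right child of 9 (depth 7)
5: left child of 6 (depth 3)

Leaves: 5, 11, 25, 31, 36, 41, 55, 57 — 8 in total.

8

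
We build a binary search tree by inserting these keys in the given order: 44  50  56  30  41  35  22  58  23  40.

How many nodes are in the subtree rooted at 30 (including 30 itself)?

Insert 44: tree is empty, so 44 becomes the root.
Insert 50: 50 > 44 → go right. Place as right child of 44.
Insert 56: 56 > 44 → go right; 56 > 50 → go right. Place as right child of 50.
Insert 30: 30 < 44 → go left. Place as left child of 44.
Insert 41: 41 < 44 → go left; 41 > 30 → go right. Place as right child of 30.
Insert 35: 35 < 44 → go left; 35 > 30 → go right; 35 < 41 → go left. Place as left child of 41.
Insert 22: 22 < 44 → go left; 22 < 30 → go left. Place as left child of 30.
Insert 58: 58 > 44 → go right; 58 > 50 → go right; 58 > 56 → go right. Place as right child of 56.
Insert 23: 23 < 44 → go left; 23 < 30 → go left; 23 > 22 → go right. Place as right child of 22.
Insert 40: 40 < 44 → go left; 40 > 30 → go right; 40 < 41 → go left; 40 > 35 → go right. Place as right child of 35.

Subtree rooted at 30 contains: 30, 22, 23, 41, 35, 40 — 6 nodes.

6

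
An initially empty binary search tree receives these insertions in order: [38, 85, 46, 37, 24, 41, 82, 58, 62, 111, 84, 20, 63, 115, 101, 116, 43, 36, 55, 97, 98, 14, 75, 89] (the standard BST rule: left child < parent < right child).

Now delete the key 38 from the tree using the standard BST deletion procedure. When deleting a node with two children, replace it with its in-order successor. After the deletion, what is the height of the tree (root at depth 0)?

38: root
85: right child of 38 (depth 1)
46: left child of 85 (depth 2)
37: left child of 38 (depth 1)
24: left child of 37 (depth 2)
41: left child of 46 (depth 3)
82: right child of 46 (depth 3)
58: left child of 82 (depth 4)
62: right child of 58 (depth 5)
111: right child of 85 (depth 2)
84: right child of 82 (depth 4)
20: left child of 24 (depth 3)
63: right child of 62 (depth 6)
115: right child of 111 (depth 3)
101: left child of 111 (depth 3)
116: right child of 115 (depth 4)
43: right child of 41 (depth 4)
36: right child of 24 (depth 3)
55: left child of 58 (depth 5)
97: left child of 101 (depth 4)
98: right child of 97 (depth 5)
14: left child of 20 (depth 4)
75: right child of 63 (depth 7)
89: left child of 97 (depth 5)

Delete 38 (two children — replace with in-order successor).
After deletion, deepest node is 75 at depth 7.

7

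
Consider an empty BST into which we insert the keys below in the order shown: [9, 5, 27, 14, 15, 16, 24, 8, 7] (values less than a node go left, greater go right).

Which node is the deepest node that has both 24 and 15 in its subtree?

15

Insert 9: tree is empty, so 9 becomes the root.
Insert 5: 5 < 9 → go left. Place as left child of 9.
Insert 27: 27 > 9 → go right. Place as right child of 9.
Insert 14: 14 > 9 → go right; 14 < 27 → go left. Place as left child of 27.
Insert 15: 15 > 9 → go right; 15 < 27 → go left; 15 > 14 → go right. Place as right child of 14.
Insert 16: 16 > 9 → go right; 16 < 27 → go left; 16 > 14 → go right; 16 > 15 → go right. Place as right child of 15.
Insert 24: 24 > 9 → go right; 24 < 27 → go left; 24 > 14 → go right; 24 > 15 → go right; 24 > 16 → go right. Place as right child of 16.
Insert 8: 8 < 9 → go left; 8 > 5 → go right. Place as right child of 5.
Insert 7: 7 < 9 → go left; 7 > 5 → go right; 7 < 8 → go left. Place as left child of 8.

Path to 24: 9 → 27 → 14 → 15 → 16 → 24
Path to 15: 9 → 27 → 14 → 15
15 lies on both paths and is an ancestor of the other node.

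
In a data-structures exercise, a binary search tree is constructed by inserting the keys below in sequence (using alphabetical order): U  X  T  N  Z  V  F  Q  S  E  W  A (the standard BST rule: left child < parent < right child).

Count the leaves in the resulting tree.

4

U: root
X: right child of U (depth 1)
T: left child of U (depth 1)
N: left child of T (depth 2)
Z: right child of X (depth 2)
V: left child of X (depth 2)
F: left child of N (depth 3)
Q: right child of N (depth 3)
S: right child of Q (depth 4)
E: left child of F (depth 4)
W: right child of V (depth 3)
A: left child of E (depth 5)

Leaves: A, S, W, Z — 4 in total.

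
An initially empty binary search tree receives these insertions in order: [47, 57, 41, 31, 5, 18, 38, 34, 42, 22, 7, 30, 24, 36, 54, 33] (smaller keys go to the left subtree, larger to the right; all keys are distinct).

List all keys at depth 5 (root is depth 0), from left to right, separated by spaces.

Insert 47: tree is empty, so 47 becomes the root.
Insert 57: 57 > 47 → go right. Place as right child of 47.
Insert 41: 41 < 47 → go left. Place as left child of 47.
Insert 31: 31 < 47 → go left; 31 < 41 → go left. Place as left child of 41.
Insert 5: 5 < 47 → go left; 5 < 41 → go left; 5 < 31 → go left. Place as left child of 31.
Insert 18: 18 < 47 → go left; 18 < 41 → go left; 18 < 31 → go left; 18 > 5 → go right. Place as right child of 5.
Insert 38: 38 < 47 → go left; 38 < 41 → go left; 38 > 31 → go right. Place as right child of 31.
Insert 34: 34 < 47 → go left; 34 < 41 → go left; 34 > 31 → go right; 34 < 38 → go left. Place as left child of 38.
Insert 42: 42 < 47 → go left; 42 > 41 → go right. Place as right child of 41.
Insert 22: 22 < 47 → go left; 22 < 41 → go left; 22 < 31 → go left; 22 > 5 → go right; 22 > 18 → go right. Place as right child of 18.
Insert 7: 7 < 47 → go left; 7 < 41 → go left; 7 < 31 → go left; 7 > 5 → go right; 7 < 18 → go left. Place as left child of 18.
Insert 30: 30 < 47 → go left; 30 < 41 → go left; 30 < 31 → go left; 30 > 5 → go right; 30 > 18 → go right; 30 > 22 → go right. Place as right child of 22.
Insert 24: 24 < 47 → go left; 24 < 41 → go left; 24 < 31 → go left; 24 > 5 → go right; 24 > 18 → go right; 24 > 22 → go right; 24 < 30 → go left. Place as left child of 30.
Insert 36: 36 < 47 → go left; 36 < 41 → go left; 36 > 31 → go right; 36 < 38 → go left; 36 > 34 → go right. Place as right child of 34.
Insert 54: 54 > 47 → go right; 54 < 57 → go left. Place as left child of 57.
Insert 33: 33 < 47 → go left; 33 < 41 → go left; 33 > 31 → go right; 33 < 38 → go left; 33 < 34 → go left. Place as left child of 34.

7 22 33 36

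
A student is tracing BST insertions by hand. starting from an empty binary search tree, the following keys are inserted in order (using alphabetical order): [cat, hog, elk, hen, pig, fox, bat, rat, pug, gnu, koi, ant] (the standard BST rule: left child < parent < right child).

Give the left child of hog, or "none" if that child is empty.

elk

cat: root
hog: right child of cat (depth 1)
elk: left child of hog (depth 2)
hen: right child of elk (depth 3)
pig: right child of hog (depth 2)
fox: left child of hen (depth 4)
bat: left child of cat (depth 1)
rat: right child of pig (depth 3)
pug: left child of rat (depth 4)
gnu: right child of fox (depth 5)
koi: left child of pig (depth 3)
ant: left child of bat (depth 2)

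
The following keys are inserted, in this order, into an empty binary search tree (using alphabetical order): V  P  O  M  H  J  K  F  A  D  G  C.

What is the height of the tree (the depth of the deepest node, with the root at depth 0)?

8

Insert V: tree is empty, so V becomes the root.
Insert P: P < V → go left. Place as left child of V.
Insert O: O < V → go left; O < P → go left. Place as left child of P.
Insert M: M < V → go left; M < P → go left; M < O → go left. Place as left child of O.
Insert H: H < V → go left; H < P → go left; H < O → go left; H < M → go left. Place as left child of M.
Insert J: J < V → go left; J < P → go left; J < O → go left; J < M → go left; J > H → go right. Place as right child of H.
Insert K: K < V → go left; K < P → go left; K < O → go left; K < M → go left; K > H → go right; K > J → go right. Place as right child of J.
Insert F: F < V → go left; F < P → go left; F < O → go left; F < M → go left; F < H → go left. Place as left child of H.
Insert A: A < V → go left; A < P → go left; A < O → go left; A < M → go left; A < H → go left; A < F → go left. Place as left child of F.
Insert D: D < V → go left; D < P → go left; D < O → go left; D < M → go left; D < H → go left; D < F → go left; D > A → go right. Place as right child of A.
Insert G: G < V → go left; G < P → go left; G < O → go left; G < M → go left; G < H → go left; G > F → go right. Place as right child of F.
Insert C: C < V → go left; C < P → go left; C < O → go left; C < M → go left; C < H → go left; C < F → go left; C > A → go right; C < D → go left. Place as left child of D.

The deepest node is C at depth 8.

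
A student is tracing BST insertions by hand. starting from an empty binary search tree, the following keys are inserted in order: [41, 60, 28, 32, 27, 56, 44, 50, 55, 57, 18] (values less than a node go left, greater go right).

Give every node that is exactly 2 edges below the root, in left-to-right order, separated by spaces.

Insert 41: tree is empty, so 41 becomes the root.
Insert 60: 60 > 41 → go right. Place as right child of 41.
Insert 28: 28 < 41 → go left. Place as left child of 41.
Insert 32: 32 < 41 → go left; 32 > 28 → go right. Place as right child of 28.
Insert 27: 27 < 41 → go left; 27 < 28 → go left. Place as left child of 28.
Insert 56: 56 > 41 → go right; 56 < 60 → go left. Place as left child of 60.
Insert 44: 44 > 41 → go right; 44 < 60 → go left; 44 < 56 → go left. Place as left child of 56.
Insert 50: 50 > 41 → go right; 50 < 60 → go left; 50 < 56 → go left; 50 > 44 → go right. Place as right child of 44.
Insert 55: 55 > 41 → go right; 55 < 60 → go left; 55 < 56 → go left; 55 > 44 → go right; 55 > 50 → go right. Place as right child of 50.
Insert 57: 57 > 41 → go right; 57 < 60 → go left; 57 > 56 → go right. Place as right child of 56.
Insert 18: 18 < 41 → go left; 18 < 28 → go left; 18 < 27 → go left. Place as left child of 27.

27 32 56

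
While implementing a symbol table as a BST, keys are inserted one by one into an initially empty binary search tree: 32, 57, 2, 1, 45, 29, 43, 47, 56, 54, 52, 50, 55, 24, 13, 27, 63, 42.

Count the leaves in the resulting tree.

7

Insert 32: tree is empty, so 32 becomes the root.
Insert 57: 57 > 32 → go right. Place as right child of 32.
Insert 2: 2 < 32 → go left. Place as left child of 32.
Insert 1: 1 < 32 → go left; 1 < 2 → go left. Place as left child of 2.
Insert 45: 45 > 32 → go right; 45 < 57 → go left. Place as left child of 57.
Insert 29: 29 < 32 → go left; 29 > 2 → go right. Place as right child of 2.
Insert 43: 43 > 32 → go right; 43 < 57 → go left; 43 < 45 → go left. Place as left child of 45.
Insert 47: 47 > 32 → go right; 47 < 57 → go left; 47 > 45 → go right. Place as right child of 45.
Insert 56: 56 > 32 → go right; 56 < 57 → go left; 56 > 45 → go right; 56 > 47 → go right. Place as right child of 47.
Insert 54: 54 > 32 → go right; 54 < 57 → go left; 54 > 45 → go right; 54 > 47 → go right; 54 < 56 → go left. Place as left child of 56.
Insert 52: 52 > 32 → go right; 52 < 57 → go left; 52 > 45 → go right; 52 > 47 → go right; 52 < 56 → go left; 52 < 54 → go left. Place as left child of 54.
Insert 50: 50 > 32 → go right; 50 < 57 → go left; 50 > 45 → go right; 50 > 47 → go right; 50 < 56 → go left; 50 < 54 → go left; 50 < 52 → go left. Place as left child of 52.
Insert 55: 55 > 32 → go right; 55 < 57 → go left; 55 > 45 → go right; 55 > 47 → go right; 55 < 56 → go left; 55 > 54 → go right. Place as right child of 54.
Insert 24: 24 < 32 → go left; 24 > 2 → go right; 24 < 29 → go left. Place as left child of 29.
Insert 13: 13 < 32 → go left; 13 > 2 → go right; 13 < 29 → go left; 13 < 24 → go left. Place as left child of 24.
Insert 27: 27 < 32 → go left; 27 > 2 → go right; 27 < 29 → go left; 27 > 24 → go right. Place as right child of 24.
Insert 63: 63 > 32 → go right; 63 > 57 → go right. Place as right child of 57.
Insert 42: 42 > 32 → go right; 42 < 57 → go left; 42 < 45 → go left; 42 < 43 → go left. Place as left child of 43.

Leaves: 1, 13, 27, 42, 50, 55, 63 — 7 in total.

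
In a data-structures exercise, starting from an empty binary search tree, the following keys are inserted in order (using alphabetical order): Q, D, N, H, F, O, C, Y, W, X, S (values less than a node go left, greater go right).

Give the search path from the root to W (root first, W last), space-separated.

Q Y W

Q: root
D: left child of Q (depth 1)
N: right child of D (depth 2)
H: left child of N (depth 3)
F: left child of H (depth 4)
O: right child of N (depth 3)
C: left child of D (depth 2)
Y: right child of Q (depth 1)
W: left child of Y (depth 2)
X: right child of W (depth 3)
S: left child of W (depth 3)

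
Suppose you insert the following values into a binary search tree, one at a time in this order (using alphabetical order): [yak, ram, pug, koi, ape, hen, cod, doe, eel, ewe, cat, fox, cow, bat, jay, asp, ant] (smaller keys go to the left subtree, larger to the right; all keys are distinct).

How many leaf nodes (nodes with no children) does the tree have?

yak: root
ram: left child of yak (depth 1)
pug: left child of ram (depth 2)
koi: left child of pug (depth 3)
ape: left child of koi (depth 4)
hen: right child of ape (depth 5)
cod: left child of hen (depth 6)
doe: right child of cod (depth 7)
eel: right child of doe (depth 8)
ewe: right child of eel (depth 9)
cat: left child of cod (depth 7)
fox: right child of ewe (depth 10)
cow: left child of doe (depth 8)
bat: left child of cat (depth 8)
jay: right child of hen (depth 6)
asp: left child of bat (depth 9)
ant: left child of ape (depth 5)

Leaves: ant, asp, cow, fox, jay — 5 in total.

5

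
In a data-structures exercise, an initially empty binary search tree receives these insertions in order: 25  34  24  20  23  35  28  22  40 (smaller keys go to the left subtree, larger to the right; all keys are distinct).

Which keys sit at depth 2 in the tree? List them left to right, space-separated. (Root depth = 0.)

25: root
34: right child of 25 (depth 1)
24: left child of 25 (depth 1)
20: left child of 24 (depth 2)
23: right child of 20 (depth 3)
35: right child of 34 (depth 2)
28: left child of 34 (depth 2)
22: left child of 23 (depth 4)
40: right child of 35 (depth 3)

20 28 35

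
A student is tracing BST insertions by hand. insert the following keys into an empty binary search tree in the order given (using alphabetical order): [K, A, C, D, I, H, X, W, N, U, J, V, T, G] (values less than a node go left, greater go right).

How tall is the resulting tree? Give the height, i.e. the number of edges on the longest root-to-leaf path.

6

K: root
A: left child of K (depth 1)
C: right child of A (depth 2)
D: right child of C (depth 3)
I: right child of D (depth 4)
H: left child of I (depth 5)
X: right child of K (depth 1)
W: left child of X (depth 2)
N: left child of W (depth 3)
U: right child of N (depth 4)
J: right child of I (depth 5)
V: right child of U (depth 5)
T: left child of U (depth 5)
G: left child of H (depth 6)

The deepest node is G at depth 6.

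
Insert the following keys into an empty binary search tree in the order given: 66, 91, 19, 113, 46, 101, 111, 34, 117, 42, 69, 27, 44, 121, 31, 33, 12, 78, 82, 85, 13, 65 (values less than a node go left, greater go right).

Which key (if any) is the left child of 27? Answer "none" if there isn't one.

Insert 66: tree is empty, so 66 becomes the root.
Insert 91: 91 > 66 → go right. Place as right child of 66.
Insert 19: 19 < 66 → go left. Place as left child of 66.
Insert 113: 113 > 66 → go right; 113 > 91 → go right. Place as right child of 91.
Insert 46: 46 < 66 → go left; 46 > 19 → go right. Place as right child of 19.
Insert 101: 101 > 66 → go right; 101 > 91 → go right; 101 < 113 → go left. Place as left child of 113.
Insert 111: 111 > 66 → go right; 111 > 91 → go right; 111 < 113 → go left; 111 > 101 → go right. Place as right child of 101.
Insert 34: 34 < 66 → go left; 34 > 19 → go right; 34 < 46 → go left. Place as left child of 46.
Insert 117: 117 > 66 → go right; 117 > 91 → go right; 117 > 113 → go right. Place as right child of 113.
Insert 42: 42 < 66 → go left; 42 > 19 → go right; 42 < 46 → go left; 42 > 34 → go right. Place as right child of 34.
Insert 69: 69 > 66 → go right; 69 < 91 → go left. Place as left child of 91.
Insert 27: 27 < 66 → go left; 27 > 19 → go right; 27 < 46 → go left; 27 < 34 → go left. Place as left child of 34.
Insert 44: 44 < 66 → go left; 44 > 19 → go right; 44 < 46 → go left; 44 > 34 → go right; 44 > 42 → go right. Place as right child of 42.
Insert 121: 121 > 66 → go right; 121 > 91 → go right; 121 > 113 → go right; 121 > 117 → go right. Place as right child of 117.
Insert 31: 31 < 66 → go left; 31 > 19 → go right; 31 < 46 → go left; 31 < 34 → go left; 31 > 27 → go right. Place as right child of 27.
Insert 33: 33 < 66 → go left; 33 > 19 → go right; 33 < 46 → go left; 33 < 34 → go left; 33 > 27 → go right; 33 > 31 → go right. Place as right child of 31.
Insert 12: 12 < 66 → go left; 12 < 19 → go left. Place as left child of 19.
Insert 78: 78 > 66 → go right; 78 < 91 → go left; 78 > 69 → go right. Place as right child of 69.
Insert 82: 82 > 66 → go right; 82 < 91 → go left; 82 > 69 → go right; 82 > 78 → go right. Place as right child of 78.
Insert 85: 85 > 66 → go right; 85 < 91 → go left; 85 > 69 → go right; 85 > 78 → go right; 85 > 82 → go right. Place as right child of 82.
Insert 13: 13 < 66 → go left; 13 < 19 → go left; 13 > 12 → go right. Place as right child of 12.
Insert 65: 65 < 66 → go left; 65 > 19 → go right; 65 > 46 → go right. Place as right child of 46.

none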